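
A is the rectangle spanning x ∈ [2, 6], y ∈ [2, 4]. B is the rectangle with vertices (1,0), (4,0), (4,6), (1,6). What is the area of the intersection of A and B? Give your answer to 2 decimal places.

4.00

|A∩B|: x∈[2,4], y∈[2,4] → 2·2 = 4.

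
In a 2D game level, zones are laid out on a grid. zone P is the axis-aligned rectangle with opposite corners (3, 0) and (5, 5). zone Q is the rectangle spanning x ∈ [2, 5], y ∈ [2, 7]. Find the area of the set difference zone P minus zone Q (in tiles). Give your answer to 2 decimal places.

|zone P∩zone Q|: x∈[3,5], y∈[2,5] → 2·3 = 6.
|zone P| = 10.
|zone P ∖ zone Q| = |zone P| − |zone P∩zone Q| = 10 − 6 = 4.00.

4.00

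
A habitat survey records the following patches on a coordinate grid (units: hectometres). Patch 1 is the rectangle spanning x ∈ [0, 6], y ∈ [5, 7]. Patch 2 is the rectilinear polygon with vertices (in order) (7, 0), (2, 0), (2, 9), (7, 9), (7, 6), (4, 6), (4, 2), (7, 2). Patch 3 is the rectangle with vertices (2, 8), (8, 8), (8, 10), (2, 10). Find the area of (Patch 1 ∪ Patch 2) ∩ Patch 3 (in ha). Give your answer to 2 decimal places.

The region (Patch 1 ∪ Patch 2) ∩ Patch 3 is the polygon with vertices (2,9), (7,9), (7,8), (2,8).
By the shoelace formula its area is 5.00.

5.00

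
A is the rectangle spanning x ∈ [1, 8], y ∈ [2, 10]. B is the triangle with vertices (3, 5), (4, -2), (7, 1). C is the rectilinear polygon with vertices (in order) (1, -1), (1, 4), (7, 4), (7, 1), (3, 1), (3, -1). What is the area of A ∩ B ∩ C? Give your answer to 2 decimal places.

The intersection is the polygon with vertices (3.143,4), (4,4), (6,2), (3.429,2).
By the shoelace formula its area is 3.43.

3.43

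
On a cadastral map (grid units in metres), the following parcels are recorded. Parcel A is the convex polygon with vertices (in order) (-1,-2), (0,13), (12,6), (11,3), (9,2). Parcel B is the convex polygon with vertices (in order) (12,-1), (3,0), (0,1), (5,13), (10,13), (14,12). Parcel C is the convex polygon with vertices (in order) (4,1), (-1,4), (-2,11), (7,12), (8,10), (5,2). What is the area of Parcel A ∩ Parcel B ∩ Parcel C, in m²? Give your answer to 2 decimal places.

The intersection is the polygon with vertices (4.022,10.654), (7.487,8.633), (5,2), (4,1), (0.8,2.92).
By the shoelace formula its area is 34.29.

34.29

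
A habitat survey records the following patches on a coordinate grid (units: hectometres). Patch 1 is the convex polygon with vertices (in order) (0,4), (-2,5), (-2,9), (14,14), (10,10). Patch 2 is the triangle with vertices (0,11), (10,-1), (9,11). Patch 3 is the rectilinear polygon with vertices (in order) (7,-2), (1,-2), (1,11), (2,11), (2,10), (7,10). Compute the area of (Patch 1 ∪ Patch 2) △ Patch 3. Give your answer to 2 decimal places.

|Patch 1 ∪ Patch 2| = 88.2095.
|(Patch 1 ∪ Patch 2) ∩ Patch 3| = 31.3111.
|(Patch 1 ∪ Patch 2) △ Patch 3| = 88.2095 + 73 − 62.6222 = 98.59.

98.59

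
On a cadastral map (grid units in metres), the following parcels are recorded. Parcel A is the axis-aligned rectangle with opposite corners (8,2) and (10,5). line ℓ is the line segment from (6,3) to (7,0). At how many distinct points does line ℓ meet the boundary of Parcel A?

The segment lies entirely outside Parcel A and never meets its boundary.

0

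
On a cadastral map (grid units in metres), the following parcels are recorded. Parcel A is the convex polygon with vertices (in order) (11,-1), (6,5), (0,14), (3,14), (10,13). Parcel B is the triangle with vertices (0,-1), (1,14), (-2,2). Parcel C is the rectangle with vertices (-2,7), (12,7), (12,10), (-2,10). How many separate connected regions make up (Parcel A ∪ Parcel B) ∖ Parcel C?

3

(Parcel A ∪ Parcel B) ∖ Parcel C splits into 3 disjoint pieces (area 24.0476, area 32.8184, area 12.0083).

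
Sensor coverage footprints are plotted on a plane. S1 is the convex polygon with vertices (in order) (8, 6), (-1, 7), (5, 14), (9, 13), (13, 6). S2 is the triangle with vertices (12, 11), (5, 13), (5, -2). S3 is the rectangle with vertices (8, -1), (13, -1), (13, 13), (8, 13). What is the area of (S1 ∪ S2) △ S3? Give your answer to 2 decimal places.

106.91

|S1 ∪ S2| = 86.3734.
|(S1 ∪ S2) ∩ S3| = 24.7305.
|(S1 ∪ S2) △ S3| = 86.3734 + 70 − 49.461 = 106.91.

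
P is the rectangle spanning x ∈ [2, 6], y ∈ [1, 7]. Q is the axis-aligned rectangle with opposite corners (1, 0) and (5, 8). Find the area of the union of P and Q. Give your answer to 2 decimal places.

By inclusion–exclusion:
Individual areas: |P| = 24, |Q| = 32.
|P∩Q|: x∈[2,5], y∈[1,7] → 3·6 = 18.
|P ∪ Q| = 56 − 18 = 38.00.

38.00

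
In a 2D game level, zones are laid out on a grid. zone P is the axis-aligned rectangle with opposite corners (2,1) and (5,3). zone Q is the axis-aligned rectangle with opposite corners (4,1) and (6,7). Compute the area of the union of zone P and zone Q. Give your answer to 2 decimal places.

16.00

By inclusion–exclusion:
Individual areas: |zone P| = 6, |zone Q| = 12.
|zone P∩zone Q|: x∈[4,5], y∈[1,3] → 1·2 = 2.
|zone P ∪ zone Q| = 18 − 2 = 16.00.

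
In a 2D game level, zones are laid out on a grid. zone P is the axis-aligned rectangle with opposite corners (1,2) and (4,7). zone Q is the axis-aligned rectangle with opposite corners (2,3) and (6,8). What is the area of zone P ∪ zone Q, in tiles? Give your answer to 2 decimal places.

27.00

By inclusion–exclusion:
Individual areas: |zone P| = 15, |zone Q| = 20.
|zone P∩zone Q|: x∈[2,4], y∈[3,7] → 2·4 = 8.
|zone P ∪ zone Q| = 35 − 8 = 27.00.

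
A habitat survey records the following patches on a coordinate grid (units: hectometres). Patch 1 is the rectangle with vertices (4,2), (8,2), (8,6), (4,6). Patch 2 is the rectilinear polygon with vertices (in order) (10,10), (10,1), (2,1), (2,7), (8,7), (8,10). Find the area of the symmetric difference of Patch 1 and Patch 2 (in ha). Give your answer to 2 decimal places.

38.00

|Patch 1| = 16, |Patch 2| = 54, |Patch 1∩Patch 2| = 16.
|Patch 1 △ Patch 2| = |Patch 1| + |Patch 2| − 2·|Patch 1∩Patch 2| = 16 + 54 − 32 = 38.00.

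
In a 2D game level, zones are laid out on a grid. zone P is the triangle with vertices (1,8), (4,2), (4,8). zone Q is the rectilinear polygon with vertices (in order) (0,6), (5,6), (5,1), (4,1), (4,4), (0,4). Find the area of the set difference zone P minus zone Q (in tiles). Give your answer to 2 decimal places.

|zone P| = 9, |zone P∩zone Q| = 3.
|zone P ∖ zone Q| = |zone P| − |zone P∩zone Q| = 9 − 3 = 6.00.

6.00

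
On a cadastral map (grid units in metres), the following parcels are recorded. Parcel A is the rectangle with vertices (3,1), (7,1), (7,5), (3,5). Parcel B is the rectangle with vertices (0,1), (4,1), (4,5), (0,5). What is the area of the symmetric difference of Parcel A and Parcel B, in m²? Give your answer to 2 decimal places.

|Parcel A∩Parcel B|: x∈[3,4], y∈[1,5] → 1·4 = 4.
|Parcel A △ Parcel B| = |Parcel A| + |Parcel B| − 2·|Parcel A∩Parcel B| = 16 + 16 − 8 = 24.00.

24.00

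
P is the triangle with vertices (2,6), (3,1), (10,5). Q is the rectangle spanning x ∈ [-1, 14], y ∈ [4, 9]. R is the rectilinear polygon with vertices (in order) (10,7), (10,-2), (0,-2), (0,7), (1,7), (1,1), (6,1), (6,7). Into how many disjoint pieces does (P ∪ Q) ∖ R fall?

1

(P ∪ Q) ∖ R is a single connected region.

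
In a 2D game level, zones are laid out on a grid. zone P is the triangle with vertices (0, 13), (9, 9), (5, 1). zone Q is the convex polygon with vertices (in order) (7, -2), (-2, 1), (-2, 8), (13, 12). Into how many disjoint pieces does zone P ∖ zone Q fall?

1

zone P ∖ zone Q is a single connected region.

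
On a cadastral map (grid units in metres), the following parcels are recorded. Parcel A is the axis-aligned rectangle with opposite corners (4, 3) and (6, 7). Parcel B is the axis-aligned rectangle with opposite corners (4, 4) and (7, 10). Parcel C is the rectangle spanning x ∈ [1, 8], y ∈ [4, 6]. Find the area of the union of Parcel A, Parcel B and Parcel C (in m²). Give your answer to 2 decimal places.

28.00

By inclusion–exclusion:
Individual areas: |Parcel A| = 8, |Parcel B| = 18, |Parcel C| = 14.
|Parcel A∩Parcel B|: x∈[4,6], y∈[4,7] → 2·3 = 6.
|Parcel A∩Parcel C|: x∈[4,6], y∈[4,6] → 2·2 = 4.
|Parcel B∩Parcel C|: x∈[4,7], y∈[4,6] → 3·2 = 6.
|Parcel A∩Parcel B∩Parcel C| = 4.
|Parcel A ∪ Parcel B ∪ Parcel C| = 40 − 16 + 4 = 28.00.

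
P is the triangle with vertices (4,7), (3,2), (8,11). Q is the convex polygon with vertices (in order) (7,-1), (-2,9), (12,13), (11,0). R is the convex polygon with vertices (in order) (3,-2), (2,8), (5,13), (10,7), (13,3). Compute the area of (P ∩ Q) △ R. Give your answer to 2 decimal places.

81.00

|P ∩ Q| = 7.8124.
|(P ∩ Q) ∩ R| = 7.6572.
|(P ∩ Q) △ R| = 7.8124 + 88.5 − 15.3144 = 81.00.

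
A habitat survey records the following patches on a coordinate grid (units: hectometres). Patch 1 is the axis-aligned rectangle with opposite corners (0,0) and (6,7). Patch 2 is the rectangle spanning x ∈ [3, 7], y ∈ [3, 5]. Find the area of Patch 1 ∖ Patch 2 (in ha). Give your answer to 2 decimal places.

|Patch 1∩Patch 2|: x∈[3,6], y∈[3,5] → 3·2 = 6.
|Patch 1| = 42.
|Patch 1 ∖ Patch 2| = |Patch 1| − |Patch 1∩Patch 2| = 42 − 6 = 36.00.

36.00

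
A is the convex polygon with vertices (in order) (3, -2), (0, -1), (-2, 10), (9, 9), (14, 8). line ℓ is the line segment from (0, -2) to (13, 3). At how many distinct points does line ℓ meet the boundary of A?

The segment meets the boundary at (5.2,0), (1.393,-1.464).

2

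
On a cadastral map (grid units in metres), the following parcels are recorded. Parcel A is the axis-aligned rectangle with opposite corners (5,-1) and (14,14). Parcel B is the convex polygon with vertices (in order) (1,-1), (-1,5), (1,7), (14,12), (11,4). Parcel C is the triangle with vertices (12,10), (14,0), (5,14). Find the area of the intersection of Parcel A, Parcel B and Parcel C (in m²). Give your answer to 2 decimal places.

The intersection is the polygon with vertices (10.713,10.736), (12,10), (12.435,7.826), (11.158,4.421), (7.815,9.621).
By the shoelace formula its area is 15.43.

15.43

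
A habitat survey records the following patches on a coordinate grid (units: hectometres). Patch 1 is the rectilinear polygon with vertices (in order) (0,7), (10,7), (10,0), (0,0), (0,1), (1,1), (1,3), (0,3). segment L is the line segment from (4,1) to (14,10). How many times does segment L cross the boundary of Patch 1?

1

The segment meets the boundary at (10,6.4).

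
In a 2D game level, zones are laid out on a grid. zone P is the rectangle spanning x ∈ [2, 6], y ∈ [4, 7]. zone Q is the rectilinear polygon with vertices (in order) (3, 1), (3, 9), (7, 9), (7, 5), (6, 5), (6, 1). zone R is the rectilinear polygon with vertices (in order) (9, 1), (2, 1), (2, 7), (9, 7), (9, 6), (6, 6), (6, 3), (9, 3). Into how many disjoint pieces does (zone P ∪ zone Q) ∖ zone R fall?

(zone P ∪ zone Q) ∖ zone R splits into 2 disjoint pieces (area 8, area 1).

2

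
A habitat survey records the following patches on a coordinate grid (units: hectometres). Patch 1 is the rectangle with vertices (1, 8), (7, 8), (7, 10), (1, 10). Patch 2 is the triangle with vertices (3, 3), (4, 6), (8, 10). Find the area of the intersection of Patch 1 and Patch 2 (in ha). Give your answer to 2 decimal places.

The intersection is the polygon with vertices (7,8.6), (6.571,8), (6,8), (7,9).
By the shoelace formula its area is 0.37.

0.37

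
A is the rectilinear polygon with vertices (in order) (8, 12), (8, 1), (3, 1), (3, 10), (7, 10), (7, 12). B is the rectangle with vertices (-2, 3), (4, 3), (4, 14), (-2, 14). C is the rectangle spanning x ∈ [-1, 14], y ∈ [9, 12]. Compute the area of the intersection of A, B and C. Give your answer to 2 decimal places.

1.00

The intersection is the polygon with vertices (4,10), (4,9), (3,9), (3,10).
By the shoelace formula its area is 1.00.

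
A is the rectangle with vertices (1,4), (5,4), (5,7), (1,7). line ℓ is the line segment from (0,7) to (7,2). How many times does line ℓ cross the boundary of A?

2

The segment meets the boundary at (4.2,4), (1,6.286).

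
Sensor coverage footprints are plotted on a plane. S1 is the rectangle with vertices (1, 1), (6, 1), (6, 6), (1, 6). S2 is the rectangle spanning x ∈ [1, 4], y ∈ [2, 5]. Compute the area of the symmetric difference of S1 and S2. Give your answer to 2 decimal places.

|S1∩S2|: x∈[1,4], y∈[2,5] → 3·3 = 9.
|S1 △ S2| = |S1| + |S2| − 2·|S1∩S2| = 25 + 9 − 18 = 16.00.

16.00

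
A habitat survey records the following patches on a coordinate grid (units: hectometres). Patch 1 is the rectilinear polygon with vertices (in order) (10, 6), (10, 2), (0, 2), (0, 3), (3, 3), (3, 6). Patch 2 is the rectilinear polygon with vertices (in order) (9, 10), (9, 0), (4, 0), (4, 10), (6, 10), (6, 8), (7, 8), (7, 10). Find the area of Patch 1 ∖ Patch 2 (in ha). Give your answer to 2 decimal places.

11.00

|Patch 1| = 31, |Patch 1∩Patch 2| = 20.
|Patch 1 ∖ Patch 2| = |Patch 1| − |Patch 1∩Patch 2| = 31 − 20 = 11.00.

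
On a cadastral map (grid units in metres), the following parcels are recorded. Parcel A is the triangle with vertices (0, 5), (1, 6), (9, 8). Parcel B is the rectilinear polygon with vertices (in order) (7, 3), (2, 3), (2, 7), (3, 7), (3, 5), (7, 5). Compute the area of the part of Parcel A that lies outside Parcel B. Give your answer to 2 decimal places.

|Parcel A| = 3, |Parcel A∩Parcel B| = 0.5417.
|Parcel A ∖ Parcel B| = |Parcel A| − |Parcel A∩Parcel B| = 3 − 0.5417 = 2.46.

2.46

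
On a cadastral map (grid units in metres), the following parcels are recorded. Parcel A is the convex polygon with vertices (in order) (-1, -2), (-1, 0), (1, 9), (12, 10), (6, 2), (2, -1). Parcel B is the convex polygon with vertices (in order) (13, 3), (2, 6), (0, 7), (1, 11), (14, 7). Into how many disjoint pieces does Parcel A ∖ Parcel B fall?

Parcel A ∖ Parcel B splits into 2 disjoint pieces (area 41.5778, area 5.4004).

2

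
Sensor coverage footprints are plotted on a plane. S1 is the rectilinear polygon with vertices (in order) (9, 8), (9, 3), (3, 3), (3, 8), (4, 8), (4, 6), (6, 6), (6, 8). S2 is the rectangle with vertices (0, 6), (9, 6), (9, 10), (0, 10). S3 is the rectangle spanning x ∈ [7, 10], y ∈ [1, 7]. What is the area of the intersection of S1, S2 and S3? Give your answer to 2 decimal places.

The intersection is the polygon with vertices (9,6), (7,6), (7,7), (9,7).
By the shoelace formula its area is 2.00.

2.00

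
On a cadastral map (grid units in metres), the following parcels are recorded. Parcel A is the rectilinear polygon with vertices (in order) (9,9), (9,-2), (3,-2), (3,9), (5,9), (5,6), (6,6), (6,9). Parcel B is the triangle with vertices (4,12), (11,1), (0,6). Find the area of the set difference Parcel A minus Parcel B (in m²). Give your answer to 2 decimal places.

|Parcel A| = 63, |Parcel A∩Parcel B| = 23.8636.
|Parcel A ∖ Parcel B| = |Parcel A| − |Parcel A∩Parcel B| = 63 − 23.8636 = 39.14.

39.14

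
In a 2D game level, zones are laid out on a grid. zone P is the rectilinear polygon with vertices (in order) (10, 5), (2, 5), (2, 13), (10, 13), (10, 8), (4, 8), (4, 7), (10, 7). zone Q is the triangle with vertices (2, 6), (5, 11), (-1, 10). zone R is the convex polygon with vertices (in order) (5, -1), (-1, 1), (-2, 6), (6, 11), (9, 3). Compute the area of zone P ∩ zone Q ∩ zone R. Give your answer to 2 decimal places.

The intersection is the polygon with vertices (2,6), (2,8.5), (4.4,10).
By the shoelace formula its area is 3.00.

3.00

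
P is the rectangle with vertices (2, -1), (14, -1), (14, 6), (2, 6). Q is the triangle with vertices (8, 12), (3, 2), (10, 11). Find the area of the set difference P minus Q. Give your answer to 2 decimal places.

81.78

|P| = 84, |P∩Q| = 2.2222.
|P ∖ Q| = |P| − |P∩Q| = 84 − 2.2222 = 81.78.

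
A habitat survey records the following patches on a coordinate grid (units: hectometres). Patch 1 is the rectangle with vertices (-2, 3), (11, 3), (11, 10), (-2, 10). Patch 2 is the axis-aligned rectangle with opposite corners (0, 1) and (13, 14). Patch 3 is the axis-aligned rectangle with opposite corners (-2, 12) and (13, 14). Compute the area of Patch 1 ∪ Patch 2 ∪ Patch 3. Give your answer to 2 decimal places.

187.00

By inclusion–exclusion:
Individual areas: |Patch 1| = 91, |Patch 2| = 169, |Patch 3| = 30.
|Patch 1∩Patch 2|: x∈[0,11], y∈[3,10] → 11·7 = 77.
|Patch 1∩Patch 3| = 0 (no overlap).
|Patch 2∩Patch 3|: x∈[0,13], y∈[12,14] → 13·2 = 26.
|Patch 1∩Patch 2∩Patch 3| = 0.
|Patch 1 ∪ Patch 2 ∪ Patch 3| = 290 − 103 + 0 = 187.00.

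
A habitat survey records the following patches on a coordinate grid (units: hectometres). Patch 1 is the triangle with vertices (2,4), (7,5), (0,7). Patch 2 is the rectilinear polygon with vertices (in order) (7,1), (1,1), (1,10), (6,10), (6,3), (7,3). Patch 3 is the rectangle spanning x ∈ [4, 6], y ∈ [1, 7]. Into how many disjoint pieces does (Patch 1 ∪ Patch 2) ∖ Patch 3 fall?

3

(Patch 1 ∪ Patch 2) ∖ Patch 3 splits into 3 disjoint pieces (area 0.2429, area 2, area 33.6071).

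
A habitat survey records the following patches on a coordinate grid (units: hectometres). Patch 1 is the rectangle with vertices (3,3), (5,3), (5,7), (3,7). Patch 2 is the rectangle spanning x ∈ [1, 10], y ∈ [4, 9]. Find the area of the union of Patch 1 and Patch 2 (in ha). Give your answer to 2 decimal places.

By inclusion–exclusion:
Individual areas: |Patch 1| = 8, |Patch 2| = 45.
|Patch 1∩Patch 2|: x∈[3,5], y∈[4,7] → 2·3 = 6.
|Patch 1 ∪ Patch 2| = 53 − 6 = 47.00.

47.00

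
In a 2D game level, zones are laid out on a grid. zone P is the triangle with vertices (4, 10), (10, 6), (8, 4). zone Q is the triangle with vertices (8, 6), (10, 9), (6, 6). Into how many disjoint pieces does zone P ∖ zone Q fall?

2

zone P ∖ zone Q splits into 2 disjoint pieces (area 3.9542, area 4.2564).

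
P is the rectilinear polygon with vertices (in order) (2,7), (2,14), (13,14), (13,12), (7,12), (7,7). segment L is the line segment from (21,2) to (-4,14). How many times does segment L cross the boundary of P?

The segment meets the boundary at (2,11.12), (7,8.72).

2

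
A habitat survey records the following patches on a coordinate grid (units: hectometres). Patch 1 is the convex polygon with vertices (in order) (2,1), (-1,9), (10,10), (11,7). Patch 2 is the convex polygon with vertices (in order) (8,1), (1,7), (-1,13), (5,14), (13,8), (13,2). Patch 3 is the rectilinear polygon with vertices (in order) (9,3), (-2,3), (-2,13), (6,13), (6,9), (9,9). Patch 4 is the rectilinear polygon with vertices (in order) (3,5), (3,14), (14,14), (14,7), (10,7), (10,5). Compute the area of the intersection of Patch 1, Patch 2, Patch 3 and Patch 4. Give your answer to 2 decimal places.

The intersection is the polygon with vertices (3,5.286), (3,9.364), (6,9.636), (6,9), (9,9), (9,5.667), (8,5), (3.333,5).
By the shoelace formula its area is 25.12.

25.12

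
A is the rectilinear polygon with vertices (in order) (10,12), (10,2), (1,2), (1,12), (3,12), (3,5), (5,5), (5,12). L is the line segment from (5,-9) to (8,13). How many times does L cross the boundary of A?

The segment meets the boundary at (7.864,12), (6.5,2).

2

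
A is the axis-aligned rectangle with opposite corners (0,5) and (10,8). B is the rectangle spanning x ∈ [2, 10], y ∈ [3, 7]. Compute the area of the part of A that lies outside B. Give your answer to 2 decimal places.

|A∩B|: x∈[2,10], y∈[5,7] → 8·2 = 16.
|A| = 30.
|A ∖ B| = |A| − |A∩B| = 30 − 16 = 14.00.

14.00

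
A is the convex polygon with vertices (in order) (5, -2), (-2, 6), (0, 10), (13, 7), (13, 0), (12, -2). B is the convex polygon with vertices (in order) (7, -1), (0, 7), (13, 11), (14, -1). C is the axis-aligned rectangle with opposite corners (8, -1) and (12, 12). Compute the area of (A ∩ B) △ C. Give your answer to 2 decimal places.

69.35

|A ∩ B| = 86.8929.
|(A ∩ B) ∩ C| = 34.7692.
|(A ∩ B) △ C| = 86.8929 + 52 − 69.5385 = 69.35.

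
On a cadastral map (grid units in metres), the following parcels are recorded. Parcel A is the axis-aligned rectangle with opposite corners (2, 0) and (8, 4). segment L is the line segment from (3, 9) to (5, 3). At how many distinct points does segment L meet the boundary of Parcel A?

The segment meets the boundary at (4.667,4).

1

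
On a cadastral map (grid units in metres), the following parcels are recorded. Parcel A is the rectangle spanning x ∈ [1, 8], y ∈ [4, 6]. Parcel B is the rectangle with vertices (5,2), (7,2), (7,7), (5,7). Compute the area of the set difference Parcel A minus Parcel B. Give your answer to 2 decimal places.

10.00

|Parcel A∩Parcel B|: x∈[5,7], y∈[4,6] → 2·2 = 4.
|Parcel A| = 14.
|Parcel A ∖ Parcel B| = |Parcel A| − |Parcel A∩Parcel B| = 14 − 4 = 10.00.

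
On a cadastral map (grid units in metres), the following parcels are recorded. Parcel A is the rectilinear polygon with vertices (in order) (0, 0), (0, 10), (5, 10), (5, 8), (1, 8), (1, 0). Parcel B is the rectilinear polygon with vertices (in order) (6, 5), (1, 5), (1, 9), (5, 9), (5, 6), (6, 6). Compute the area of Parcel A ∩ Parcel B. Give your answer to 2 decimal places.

4.00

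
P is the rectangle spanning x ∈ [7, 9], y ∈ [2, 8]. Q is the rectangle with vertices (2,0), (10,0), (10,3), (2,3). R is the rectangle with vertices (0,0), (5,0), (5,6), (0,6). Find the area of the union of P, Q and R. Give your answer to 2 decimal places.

By inclusion–exclusion:
Individual areas: |P| = 12, |Q| = 24, |R| = 30.
|P∩Q|: x∈[7,9], y∈[2,3] → 2·1 = 2.
|P∩R| = 0 (no overlap).
|Q∩R|: x∈[2,5], y∈[0,3] → 3·3 = 9.
|P∩Q∩R| = 0.
|P ∪ Q ∪ R| = 66 − 11 + 0 = 55.00.

55.00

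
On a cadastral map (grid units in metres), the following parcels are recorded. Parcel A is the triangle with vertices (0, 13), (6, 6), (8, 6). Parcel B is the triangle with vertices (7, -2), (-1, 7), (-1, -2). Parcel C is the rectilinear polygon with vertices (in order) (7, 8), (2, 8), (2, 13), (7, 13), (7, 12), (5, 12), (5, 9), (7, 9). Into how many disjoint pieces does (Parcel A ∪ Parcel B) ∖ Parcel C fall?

(Parcel A ∪ Parcel B) ∖ Parcel C splits into 3 disjoint pieces (area 3.4286, area 0.5833, area 36).

3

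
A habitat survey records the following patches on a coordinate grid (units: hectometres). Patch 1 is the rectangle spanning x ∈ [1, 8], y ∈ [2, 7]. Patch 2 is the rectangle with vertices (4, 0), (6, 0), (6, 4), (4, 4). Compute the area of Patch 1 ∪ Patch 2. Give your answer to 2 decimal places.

39.00

By inclusion–exclusion:
Individual areas: |Patch 1| = 35, |Patch 2| = 8.
|Patch 1∩Patch 2|: x∈[4,6], y∈[2,4] → 2·2 = 4.
|Patch 1 ∪ Patch 2| = 43 − 4 = 39.00.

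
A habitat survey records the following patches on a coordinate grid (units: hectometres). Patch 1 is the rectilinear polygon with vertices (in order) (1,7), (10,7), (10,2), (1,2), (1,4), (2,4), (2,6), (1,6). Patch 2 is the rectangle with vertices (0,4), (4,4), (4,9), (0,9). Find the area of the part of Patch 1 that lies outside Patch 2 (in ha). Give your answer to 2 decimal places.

|Patch 1| = 43, |Patch 1∩Patch 2| = 7.
|Patch 1 ∖ Patch 2| = |Patch 1| − |Patch 1∩Patch 2| = 43 − 7 = 36.00.

36.00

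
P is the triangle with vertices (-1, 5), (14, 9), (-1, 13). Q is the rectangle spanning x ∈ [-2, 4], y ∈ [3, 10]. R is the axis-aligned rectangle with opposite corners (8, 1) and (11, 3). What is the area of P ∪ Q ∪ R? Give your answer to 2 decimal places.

86.33

By inclusion–exclusion:
Individual areas: |P| = 60, |Q| = 42, |R| = 6.
|P∩Q| = 21.6667.
|P∩R| = 0.
|Q∩R| = 0 (no overlap).
|P∩Q∩R| = 0.
|P ∪ Q ∪ R| = 108 − 21.6667 + 0 = 86.33.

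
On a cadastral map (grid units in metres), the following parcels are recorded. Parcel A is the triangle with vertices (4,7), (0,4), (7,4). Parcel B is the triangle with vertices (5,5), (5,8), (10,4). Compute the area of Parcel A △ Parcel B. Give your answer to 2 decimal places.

|Parcel A| = 10.5, |Parcel B| = 7.5, |Parcel A∩Parcel B| = 0.625.
|Parcel A △ Parcel B| = |Parcel A| + |Parcel B| − 2·|Parcel A∩Parcel B| = 10.5 + 7.5 − 1.25 = 16.75.

16.75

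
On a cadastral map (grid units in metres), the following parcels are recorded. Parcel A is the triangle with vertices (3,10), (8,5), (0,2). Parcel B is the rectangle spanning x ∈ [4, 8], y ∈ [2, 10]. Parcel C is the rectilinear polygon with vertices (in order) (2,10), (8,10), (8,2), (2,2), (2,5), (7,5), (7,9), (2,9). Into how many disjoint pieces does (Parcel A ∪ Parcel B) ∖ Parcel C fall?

(Parcel A ∪ Parcel B) ∖ Parcel C is a single connected region.

1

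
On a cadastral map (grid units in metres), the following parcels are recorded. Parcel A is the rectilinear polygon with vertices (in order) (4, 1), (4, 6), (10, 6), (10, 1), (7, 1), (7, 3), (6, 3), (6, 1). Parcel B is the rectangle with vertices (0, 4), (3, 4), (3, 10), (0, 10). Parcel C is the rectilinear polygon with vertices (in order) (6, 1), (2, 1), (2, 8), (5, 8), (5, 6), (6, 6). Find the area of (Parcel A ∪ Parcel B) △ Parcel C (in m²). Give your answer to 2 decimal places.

|Parcel A ∪ Parcel B| = 46.
|(Parcel A ∪ Parcel B) ∩ Parcel C| = 14.
|(Parcel A ∪ Parcel B) △ Parcel C| = 46 + 26 − 28 = 44.00.

44.00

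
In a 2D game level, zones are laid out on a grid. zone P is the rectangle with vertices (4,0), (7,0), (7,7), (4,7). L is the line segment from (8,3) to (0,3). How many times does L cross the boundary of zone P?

The segment meets the boundary at (4,3), (7,3).

2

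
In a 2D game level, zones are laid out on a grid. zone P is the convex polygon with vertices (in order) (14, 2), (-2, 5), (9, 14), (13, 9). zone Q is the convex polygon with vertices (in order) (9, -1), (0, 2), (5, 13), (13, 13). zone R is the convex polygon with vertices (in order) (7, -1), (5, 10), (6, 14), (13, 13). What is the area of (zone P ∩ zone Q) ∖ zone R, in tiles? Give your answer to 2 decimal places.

26.91

|zone P ∩ zone Q| = 73.0682.
|(zone P ∩ zone Q) ∩ zone R| = 46.1537.
|(zone P ∩ zone Q) ∖ zone R| = 73.0682 − 46.1537 = 26.91.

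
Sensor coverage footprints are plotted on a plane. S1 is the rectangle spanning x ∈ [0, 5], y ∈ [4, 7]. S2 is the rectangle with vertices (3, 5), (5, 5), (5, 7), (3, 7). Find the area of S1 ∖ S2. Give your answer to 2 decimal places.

11.00

|S1∩S2|: x∈[3,5], y∈[5,7] → 2·2 = 4.
|S1| = 15.
|S1 ∖ S2| = |S1| − |S1∩S2| = 15 − 4 = 11.00.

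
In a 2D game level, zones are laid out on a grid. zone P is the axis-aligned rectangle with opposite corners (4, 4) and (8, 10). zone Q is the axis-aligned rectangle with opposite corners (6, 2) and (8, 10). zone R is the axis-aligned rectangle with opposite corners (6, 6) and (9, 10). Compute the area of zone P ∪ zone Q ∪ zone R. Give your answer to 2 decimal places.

32.00

By inclusion–exclusion:
Individual areas: |zone P| = 24, |zone Q| = 16, |zone R| = 12.
|zone P∩zone Q|: x∈[6,8], y∈[4,10] → 2·6 = 12.
|zone P∩zone R|: x∈[6,8], y∈[6,10] → 2·4 = 8.
|zone Q∩zone R|: x∈[6,8], y∈[6,10] → 2·4 = 8.
|zone P∩zone Q∩zone R| = 8.
|zone P ∪ zone Q ∪ zone R| = 52 − 28 + 8 = 32.00.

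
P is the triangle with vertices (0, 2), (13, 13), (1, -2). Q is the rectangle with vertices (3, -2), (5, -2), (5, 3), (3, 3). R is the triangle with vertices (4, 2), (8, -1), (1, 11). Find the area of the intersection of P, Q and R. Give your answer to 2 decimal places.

0.78

The intersection is the polygon with vertices (5,3), (4.125,1.906), (4,2), (3.667,3).
By the shoelace formula its area is 0.78.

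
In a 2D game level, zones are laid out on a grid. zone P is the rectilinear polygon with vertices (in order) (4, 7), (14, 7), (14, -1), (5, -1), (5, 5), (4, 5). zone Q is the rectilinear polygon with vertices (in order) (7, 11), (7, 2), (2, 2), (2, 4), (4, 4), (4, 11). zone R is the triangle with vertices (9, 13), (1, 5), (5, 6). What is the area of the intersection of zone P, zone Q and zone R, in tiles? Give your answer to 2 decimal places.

The intersection is the polygon with vertices (4,7), (5.571,7), (5,6), (4,5.75).
By the shoelace formula its area is 1.41.

1.41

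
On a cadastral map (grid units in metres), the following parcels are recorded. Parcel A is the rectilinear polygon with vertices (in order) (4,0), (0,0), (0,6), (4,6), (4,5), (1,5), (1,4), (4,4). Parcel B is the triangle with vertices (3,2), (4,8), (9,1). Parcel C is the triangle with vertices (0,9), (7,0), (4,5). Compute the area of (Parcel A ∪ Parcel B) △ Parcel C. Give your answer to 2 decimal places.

35.90

|Parcel A ∪ Parcel B| = 37.3333.
|(Parcel A ∪ Parcel B) ∩ Parcel C| = 2.7182.
|(Parcel A ∪ Parcel B) △ Parcel C| = 37.3333 + 4 − 5.4364 = 35.90.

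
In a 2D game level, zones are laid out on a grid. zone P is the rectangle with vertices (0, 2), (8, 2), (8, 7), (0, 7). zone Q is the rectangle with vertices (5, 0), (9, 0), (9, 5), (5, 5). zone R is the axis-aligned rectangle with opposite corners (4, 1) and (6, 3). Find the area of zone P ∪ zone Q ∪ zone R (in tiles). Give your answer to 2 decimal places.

By inclusion–exclusion:
Individual areas: |zone P| = 40, |zone Q| = 20, |zone R| = 4.
|zone P∩zone Q|: x∈[5,8], y∈[2,5] → 3·3 = 9.
|zone P∩zone R|: x∈[4,6], y∈[2,3] → 2·1 = 2.
|zone Q∩zone R|: x∈[5,6], y∈[1,3] → 1·2 = 2.
|zone P∩zone Q∩zone R| = 1.
|zone P ∪ zone Q ∪ zone R| = 64 − 13 + 1 = 52.00.

52.00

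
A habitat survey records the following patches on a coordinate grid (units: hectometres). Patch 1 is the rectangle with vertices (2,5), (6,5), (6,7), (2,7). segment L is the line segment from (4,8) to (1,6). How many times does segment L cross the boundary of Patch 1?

The segment meets the boundary at (2.5,7), (2,6.667).

2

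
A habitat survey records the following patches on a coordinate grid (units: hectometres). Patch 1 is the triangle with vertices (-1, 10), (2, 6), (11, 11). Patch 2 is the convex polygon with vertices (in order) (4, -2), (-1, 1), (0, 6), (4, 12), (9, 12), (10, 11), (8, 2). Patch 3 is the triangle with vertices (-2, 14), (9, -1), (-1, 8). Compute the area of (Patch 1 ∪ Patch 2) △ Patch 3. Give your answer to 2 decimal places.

|Patch 1 ∪ Patch 2| = 106.1127.
|(Patch 1 ∪ Patch 2) ∩ Patch 3| = 17.168.
|(Patch 1 ∪ Patch 2) △ Patch 3| = 106.1127 + 25.5 − 34.3361 = 97.28.

97.28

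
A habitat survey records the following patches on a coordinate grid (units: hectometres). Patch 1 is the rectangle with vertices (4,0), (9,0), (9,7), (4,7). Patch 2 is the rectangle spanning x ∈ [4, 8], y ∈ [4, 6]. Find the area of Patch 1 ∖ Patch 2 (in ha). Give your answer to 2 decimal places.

27.00

|Patch 1∩Patch 2|: x∈[4,8], y∈[4,6] → 4·2 = 8.
|Patch 1| = 35.
|Patch 1 ∖ Patch 2| = |Patch 1| − |Patch 1∩Patch 2| = 35 − 8 = 27.00.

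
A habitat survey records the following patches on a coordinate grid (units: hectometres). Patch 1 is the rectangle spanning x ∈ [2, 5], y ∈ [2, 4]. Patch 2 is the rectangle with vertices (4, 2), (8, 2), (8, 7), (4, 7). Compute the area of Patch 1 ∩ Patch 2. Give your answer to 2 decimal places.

|Patch 1∩Patch 2|: x∈[4,5], y∈[2,4] → 1·2 = 2.

2.00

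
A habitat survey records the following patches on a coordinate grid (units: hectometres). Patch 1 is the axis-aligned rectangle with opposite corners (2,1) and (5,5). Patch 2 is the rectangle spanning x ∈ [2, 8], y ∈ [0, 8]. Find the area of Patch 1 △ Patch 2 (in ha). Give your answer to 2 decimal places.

|Patch 1∩Patch 2|: x∈[2,5], y∈[1,5] → 3·4 = 12.
|Patch 1 △ Patch 2| = |Patch 1| + |Patch 2| − 2·|Patch 1∩Patch 2| = 12 + 48 − 24 = 36.00.

36.00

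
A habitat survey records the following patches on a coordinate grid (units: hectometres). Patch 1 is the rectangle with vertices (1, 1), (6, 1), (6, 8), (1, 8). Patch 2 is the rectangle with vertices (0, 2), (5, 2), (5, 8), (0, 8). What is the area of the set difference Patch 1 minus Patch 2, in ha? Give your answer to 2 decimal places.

11.00

|Patch 1∩Patch 2|: x∈[1,5], y∈[2,8] → 4·6 = 24.
|Patch 1| = 35.
|Patch 1 ∖ Patch 2| = |Patch 1| − |Patch 1∩Patch 2| = 35 − 24 = 11.00.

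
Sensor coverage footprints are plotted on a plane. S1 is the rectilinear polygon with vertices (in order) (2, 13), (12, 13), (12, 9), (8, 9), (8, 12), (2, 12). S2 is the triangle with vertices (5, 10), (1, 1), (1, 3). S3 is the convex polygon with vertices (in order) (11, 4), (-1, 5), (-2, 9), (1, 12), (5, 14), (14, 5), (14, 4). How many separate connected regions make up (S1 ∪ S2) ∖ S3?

3

(S1 ∪ S2) ∖ S3 splits into 3 disjoint pieces (area 15.5, area 0.25, area 2.2321).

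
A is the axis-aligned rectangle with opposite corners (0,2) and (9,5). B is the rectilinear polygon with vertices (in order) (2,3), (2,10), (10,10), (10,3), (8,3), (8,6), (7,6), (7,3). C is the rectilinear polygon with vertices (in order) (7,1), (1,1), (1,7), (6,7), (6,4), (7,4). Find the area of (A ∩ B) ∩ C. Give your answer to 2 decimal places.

9.00

The region (A ∩ B) ∩ C is the polygon with vertices (7,3), (2,3), (2,5), (6,5), (6,4), (7,4).
By the shoelace formula its area is 9.00.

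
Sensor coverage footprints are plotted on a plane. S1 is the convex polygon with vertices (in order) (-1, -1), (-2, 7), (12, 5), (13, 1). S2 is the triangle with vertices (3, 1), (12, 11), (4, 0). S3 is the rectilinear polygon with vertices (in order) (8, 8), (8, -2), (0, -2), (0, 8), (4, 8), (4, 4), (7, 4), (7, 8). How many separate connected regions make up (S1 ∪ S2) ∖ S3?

(S1 ∪ S2) ∖ S3 splits into 3 disjoint pieces (area 11.6429, area 5.7857, area 23.038).

3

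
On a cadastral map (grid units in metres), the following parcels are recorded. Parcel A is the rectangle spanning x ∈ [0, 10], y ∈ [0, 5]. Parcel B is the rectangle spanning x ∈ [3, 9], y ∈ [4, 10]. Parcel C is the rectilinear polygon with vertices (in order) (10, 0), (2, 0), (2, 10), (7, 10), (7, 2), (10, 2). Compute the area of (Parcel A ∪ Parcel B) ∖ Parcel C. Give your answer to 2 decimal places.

29.00

|Parcel A ∪ Parcel B| = 80.
|(Parcel A ∪ Parcel B) ∩ Parcel C| = 51.
|(Parcel A ∪ Parcel B) ∖ Parcel C| = 80 − 51 = 29.00.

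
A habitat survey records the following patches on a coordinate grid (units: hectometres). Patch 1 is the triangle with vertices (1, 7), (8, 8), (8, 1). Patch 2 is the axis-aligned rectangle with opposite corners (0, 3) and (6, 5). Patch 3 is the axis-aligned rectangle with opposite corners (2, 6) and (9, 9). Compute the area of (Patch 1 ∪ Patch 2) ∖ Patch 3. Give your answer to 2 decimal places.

|Patch 1 ∪ Patch 2| = 33.5.
|(Patch 1 ∪ Patch 2) ∩ Patch 3| = 9.4167.
|(Patch 1 ∪ Patch 2) ∖ Patch 3| = 33.5 − 9.4167 = 24.08.

24.08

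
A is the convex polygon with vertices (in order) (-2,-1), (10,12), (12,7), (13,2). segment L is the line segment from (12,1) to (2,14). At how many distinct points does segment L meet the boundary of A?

The segment meets the boundary at (6.476,8.182), (11.467,1.693).

2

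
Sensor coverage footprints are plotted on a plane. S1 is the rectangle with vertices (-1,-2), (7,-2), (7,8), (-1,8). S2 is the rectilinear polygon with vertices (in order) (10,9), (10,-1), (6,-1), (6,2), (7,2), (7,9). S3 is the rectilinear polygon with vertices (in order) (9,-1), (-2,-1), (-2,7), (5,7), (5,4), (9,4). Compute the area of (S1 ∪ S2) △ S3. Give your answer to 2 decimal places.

|S1 ∪ S2| = 110.
|(S1 ∪ S2) ∩ S3| = 68.
|(S1 ∪ S2) △ S3| = 110 + 76 − 136 = 50.00.

50.00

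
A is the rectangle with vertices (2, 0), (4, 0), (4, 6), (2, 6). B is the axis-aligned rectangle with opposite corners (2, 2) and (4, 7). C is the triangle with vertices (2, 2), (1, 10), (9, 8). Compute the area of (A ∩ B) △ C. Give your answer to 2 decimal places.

|A ∩ B| = 8.
|(A ∩ B) ∩ C| = 6.2857.
|(A ∩ B) △ C| = 8 + 31 − 12.5714 = 26.43.

26.43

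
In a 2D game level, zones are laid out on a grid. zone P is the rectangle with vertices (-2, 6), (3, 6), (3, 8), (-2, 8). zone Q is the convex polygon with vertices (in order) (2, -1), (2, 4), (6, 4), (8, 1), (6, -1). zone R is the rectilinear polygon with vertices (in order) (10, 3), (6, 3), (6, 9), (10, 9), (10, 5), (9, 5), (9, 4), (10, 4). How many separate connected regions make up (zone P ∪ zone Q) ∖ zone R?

(zone P ∪ zone Q) ∖ zone R splits into 2 disjoint pieces (area 10, area 24.6667).

2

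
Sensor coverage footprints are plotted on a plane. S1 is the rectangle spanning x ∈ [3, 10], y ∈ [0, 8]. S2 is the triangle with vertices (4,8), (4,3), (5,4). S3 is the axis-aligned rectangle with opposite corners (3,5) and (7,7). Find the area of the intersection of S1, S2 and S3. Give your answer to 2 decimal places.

The intersection is the polygon with vertices (4,7), (4.25,7), (4.75,5), (4,5).
By the shoelace formula its area is 1.00.

1.00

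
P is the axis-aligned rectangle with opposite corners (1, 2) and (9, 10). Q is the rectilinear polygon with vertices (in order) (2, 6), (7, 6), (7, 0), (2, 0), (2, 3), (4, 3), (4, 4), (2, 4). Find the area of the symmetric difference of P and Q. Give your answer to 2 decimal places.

56.00

|P| = 64, |Q| = 28, |P∩Q| = 18.
|P △ Q| = |P| + |Q| − 2·|P∩Q| = 64 + 28 − 36 = 56.00.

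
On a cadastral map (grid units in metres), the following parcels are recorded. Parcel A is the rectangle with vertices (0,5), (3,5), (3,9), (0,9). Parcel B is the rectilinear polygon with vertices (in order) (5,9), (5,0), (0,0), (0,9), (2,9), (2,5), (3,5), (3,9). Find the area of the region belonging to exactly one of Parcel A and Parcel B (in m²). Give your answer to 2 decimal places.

|Parcel A| = 12, |Parcel B| = 41, |Parcel A∩Parcel B| = 8.
|Parcel A △ Parcel B| = |Parcel A| + |Parcel B| − 2·|Parcel A∩Parcel B| = 12 + 41 − 16 = 37.00.

37.00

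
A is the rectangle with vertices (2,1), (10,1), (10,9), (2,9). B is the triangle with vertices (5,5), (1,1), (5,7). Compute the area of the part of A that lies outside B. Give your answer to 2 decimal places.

60.25

|A| = 64, |A∩B| = 3.75.
|A ∖ B| = |A| − |A∩B| = 64 − 3.75 = 60.25.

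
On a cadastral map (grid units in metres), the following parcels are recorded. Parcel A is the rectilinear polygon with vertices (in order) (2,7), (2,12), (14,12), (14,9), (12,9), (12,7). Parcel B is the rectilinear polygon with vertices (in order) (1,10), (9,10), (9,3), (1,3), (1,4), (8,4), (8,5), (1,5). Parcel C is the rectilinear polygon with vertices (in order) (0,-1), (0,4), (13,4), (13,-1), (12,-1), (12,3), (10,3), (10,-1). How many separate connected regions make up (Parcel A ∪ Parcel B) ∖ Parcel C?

(Parcel A ∪ Parcel B) ∖ Parcel C is a single connected region.

1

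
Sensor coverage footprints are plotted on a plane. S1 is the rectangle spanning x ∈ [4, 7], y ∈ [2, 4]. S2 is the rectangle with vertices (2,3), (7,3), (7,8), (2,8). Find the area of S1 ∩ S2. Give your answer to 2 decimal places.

3.00

|S1∩S2|: x∈[4,7], y∈[3,4] → 3·1 = 3.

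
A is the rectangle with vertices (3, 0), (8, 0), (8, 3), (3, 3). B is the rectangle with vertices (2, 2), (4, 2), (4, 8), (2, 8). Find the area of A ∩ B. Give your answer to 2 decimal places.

1.00

|A∩B|: x∈[3,4], y∈[2,3] → 1·1 = 1.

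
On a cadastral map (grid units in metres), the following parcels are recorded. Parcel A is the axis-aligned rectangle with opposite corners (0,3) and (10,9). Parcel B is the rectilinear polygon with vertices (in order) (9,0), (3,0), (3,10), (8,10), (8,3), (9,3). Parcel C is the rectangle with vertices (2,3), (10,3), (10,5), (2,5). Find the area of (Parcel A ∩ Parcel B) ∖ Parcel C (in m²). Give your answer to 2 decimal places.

|Parcel A ∩ Parcel B| = 30.
|(Parcel A ∩ Parcel B) ∩ Parcel C| = 10.
|(Parcel A ∩ Parcel B) ∖ Parcel C| = 30 − 10 = 20.00.

20.00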